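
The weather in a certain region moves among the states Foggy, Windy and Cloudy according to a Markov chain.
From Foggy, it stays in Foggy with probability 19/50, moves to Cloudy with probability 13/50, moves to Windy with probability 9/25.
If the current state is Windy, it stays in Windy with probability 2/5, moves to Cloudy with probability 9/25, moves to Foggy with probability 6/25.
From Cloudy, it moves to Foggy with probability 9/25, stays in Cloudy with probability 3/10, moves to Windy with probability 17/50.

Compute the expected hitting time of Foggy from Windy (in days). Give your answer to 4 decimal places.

Let t(s) be the expected number of days to first reach Foggy from state s, with t(Foggy) = 0. Conditioning on the first day:
t(Windy) = 1 + 0.4·t(Windy) + 0.36·t(Cloudy)
t(Cloudy) = 1 + 0.34·t(Windy) + 0.3·t(Cloudy)
Solving: t(Windy) = 3.5618, t(Cloudy) = 3.1586.
Expected days from Windy to Foggy: 3.5618.

3.5618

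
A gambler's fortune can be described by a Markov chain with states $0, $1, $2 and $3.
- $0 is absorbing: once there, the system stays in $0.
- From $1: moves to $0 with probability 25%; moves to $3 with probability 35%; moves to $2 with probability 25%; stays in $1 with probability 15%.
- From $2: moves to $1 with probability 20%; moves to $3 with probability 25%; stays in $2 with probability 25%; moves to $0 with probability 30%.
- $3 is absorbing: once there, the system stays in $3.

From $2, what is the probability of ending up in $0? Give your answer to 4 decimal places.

0.5191

Let h(s) be the probability of absorption at $0 starting from transient state s. Then h($0) = 1 and h($3) = 0. By first-step analysis:
h($1) = 0.25·1 + 0.15·h($1) + 0.25·h($2) + 0.35·0
h($2) = 0.3·1 + 0.2·h($1) + 0.25·h($2) + 0.25·0
Solving: h($1) = 0.4468, h($2) = 0.5191.
Starting from $2, the probability is 0.5191.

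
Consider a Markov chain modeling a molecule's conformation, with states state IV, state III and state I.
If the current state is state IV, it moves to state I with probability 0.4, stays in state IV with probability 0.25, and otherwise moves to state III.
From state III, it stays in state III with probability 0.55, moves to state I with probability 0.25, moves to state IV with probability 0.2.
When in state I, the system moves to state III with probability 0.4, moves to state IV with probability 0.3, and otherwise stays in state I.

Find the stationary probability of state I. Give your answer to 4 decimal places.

Let the stationary distribution be π with π = πP and π_1 + π_2 + π_3 = 1.
π_1 = 0.25·π_1 + 0.2·π_2 + 0.3·π_3
π_2 = 0.35·π_1 + 0.55·π_2 + 0.4·π_3
Solving with the normalization constraint gives π = (0.2423, 0.4563, 0.3014).
So the stationary probability of state I is 0.3014.

0.3014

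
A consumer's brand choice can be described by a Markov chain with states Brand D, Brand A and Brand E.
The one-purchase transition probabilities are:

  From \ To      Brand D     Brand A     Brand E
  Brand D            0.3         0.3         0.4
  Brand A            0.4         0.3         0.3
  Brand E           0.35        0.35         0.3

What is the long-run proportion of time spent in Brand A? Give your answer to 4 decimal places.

Let the stationary distribution be π with π = πP and π_1 + π_2 + π_3 = 1.
π_1 = 0.3·π_1 + 0.4·π_2 + 0.35·π_3
π_2 = 0.3·π_1 + 0.3·π_2 + 0.35·π_3
Solving with the normalization constraint gives π = (0.3484, 0.3167, 0.3348).
So the stationary probability of Brand A is 0.3167.

0.3167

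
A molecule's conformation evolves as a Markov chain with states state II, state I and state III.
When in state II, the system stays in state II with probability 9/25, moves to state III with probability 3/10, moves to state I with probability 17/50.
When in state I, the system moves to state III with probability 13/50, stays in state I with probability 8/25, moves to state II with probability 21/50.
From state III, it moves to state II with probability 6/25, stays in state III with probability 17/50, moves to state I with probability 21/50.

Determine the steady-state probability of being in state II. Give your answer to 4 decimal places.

Let the stationary distribution be π with π = πP and π_1 + π_2 + π_3 = 1.
π_1 = 0.36·π_1 + 0.42·π_2 + 0.24·π_3
π_2 = 0.34·π_1 + 0.32·π_2 + 0.42·π_3
Solving with the normalization constraint gives π = (0.3457, 0.3567, 0.2976).
So the stationary probability of state II is 0.3457.

0.3457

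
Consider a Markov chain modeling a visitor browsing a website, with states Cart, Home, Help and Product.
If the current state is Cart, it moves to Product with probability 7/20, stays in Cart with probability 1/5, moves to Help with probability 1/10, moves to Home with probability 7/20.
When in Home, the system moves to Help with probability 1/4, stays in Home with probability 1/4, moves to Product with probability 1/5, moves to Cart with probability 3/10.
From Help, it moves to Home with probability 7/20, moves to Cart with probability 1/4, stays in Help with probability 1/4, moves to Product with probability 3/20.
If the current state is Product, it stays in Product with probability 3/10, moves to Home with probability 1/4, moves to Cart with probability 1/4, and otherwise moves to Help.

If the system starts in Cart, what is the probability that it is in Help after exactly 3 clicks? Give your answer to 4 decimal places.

0.1984

Propagate the distribution vector 3 clicks from Cart.
After 0 clicks: (1.0000, 0.0000, 0.0000, 0.0000)
After 1 click: (0.2000, 0.3500, 0.1000, 0.3500)
After 2 clicks: (0.2575, 0.2800, 0.2025, 0.2600)
After 3 clicks: (0.2511, 0.2960, 0.1984, 0.2545)
P(in Help after 3 clicks) = 0.1984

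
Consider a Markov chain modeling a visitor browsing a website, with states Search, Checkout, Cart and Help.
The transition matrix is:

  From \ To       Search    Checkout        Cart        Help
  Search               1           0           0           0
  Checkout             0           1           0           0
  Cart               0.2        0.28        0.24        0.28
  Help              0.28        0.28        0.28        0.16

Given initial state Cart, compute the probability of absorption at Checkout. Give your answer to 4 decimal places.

Let h(s) be the probability of absorption at Checkout starting from transient state s. Then h(Checkout) = 1 and h(Search) = 0. By first-step analysis:
h(Cart) = 0.2·0 + 0.28·1 + 0.24·h(Cart) + 0.28·h(Help)
h(Help) = 0.28·0 + 0.28·1 + 0.28·h(Cart) + 0.16·h(Help)
Solving: h(Cart) = 0.5600, h(Help) = 0.5200.
Starting from Cart, the probability is 0.5600.

0.5600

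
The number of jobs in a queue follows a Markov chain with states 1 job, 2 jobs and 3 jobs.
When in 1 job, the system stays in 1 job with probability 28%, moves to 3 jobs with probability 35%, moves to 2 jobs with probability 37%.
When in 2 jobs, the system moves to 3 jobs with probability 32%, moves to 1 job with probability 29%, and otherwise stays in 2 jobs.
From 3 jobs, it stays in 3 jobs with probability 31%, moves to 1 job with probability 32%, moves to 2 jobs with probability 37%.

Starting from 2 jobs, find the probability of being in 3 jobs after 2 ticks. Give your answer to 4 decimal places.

Sum over the intermediate state after 1 tick:
P = P(2 jobs→1 job)·P(1 job→3 jobs) + P(2 jobs→2 jobs)·P(2 jobs→3 jobs) + P(2 jobs→3 jobs)·P(3 jobs→3 jobs)
  = 0.29×0.35 + 0.39×0.32 + 0.32×0.31
  = 0.1015 + 0.1248 + 0.0992 = 0.3255

0.3255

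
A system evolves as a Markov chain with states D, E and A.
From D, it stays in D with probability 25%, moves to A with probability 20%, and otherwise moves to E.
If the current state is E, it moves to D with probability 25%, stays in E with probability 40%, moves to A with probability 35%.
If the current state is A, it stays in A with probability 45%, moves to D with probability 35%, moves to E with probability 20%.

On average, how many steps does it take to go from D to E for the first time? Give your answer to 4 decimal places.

2.1898

Let t(s) be the expected number of steps to first reach E from state s, with t(E) = 0. Conditioning on the first step:
t(D) = 1 + 0.25·t(D) + 0.2·t(A)
t(A) = 1 + 0.35·t(D) + 0.45·t(A)
Solving: t(D) = 2.1898, t(A) = 3.2117.
Expected steps from D to E: 2.1898.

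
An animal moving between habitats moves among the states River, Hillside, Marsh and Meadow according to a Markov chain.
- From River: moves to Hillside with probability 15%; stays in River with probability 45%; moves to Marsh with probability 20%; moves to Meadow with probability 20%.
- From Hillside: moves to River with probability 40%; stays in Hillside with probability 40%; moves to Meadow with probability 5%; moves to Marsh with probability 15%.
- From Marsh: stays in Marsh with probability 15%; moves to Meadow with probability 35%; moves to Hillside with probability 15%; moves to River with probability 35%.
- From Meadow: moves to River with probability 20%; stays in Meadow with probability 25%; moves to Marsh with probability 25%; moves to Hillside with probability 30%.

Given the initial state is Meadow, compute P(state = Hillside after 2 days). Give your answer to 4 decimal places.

Propagate the distribution vector 2 days from Meadow.
After 0 days: (0.0000, 0.0000, 0.0000, 1.0000)
After 1 day: (0.2000, 0.3000, 0.2500, 0.2500)
After 2 days: (0.3475, 0.2625, 0.1850, 0.2050)
P(in Hillside after 2 days) = 0.2625

0.2625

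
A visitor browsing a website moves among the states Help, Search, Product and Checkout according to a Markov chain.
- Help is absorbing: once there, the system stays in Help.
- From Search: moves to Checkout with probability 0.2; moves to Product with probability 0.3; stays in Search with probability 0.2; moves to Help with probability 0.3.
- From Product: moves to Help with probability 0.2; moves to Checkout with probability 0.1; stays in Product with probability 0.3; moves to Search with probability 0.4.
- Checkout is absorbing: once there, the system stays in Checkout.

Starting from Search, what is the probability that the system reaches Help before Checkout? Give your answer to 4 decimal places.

Let h(s) be the probability of absorption at Help starting from transient state s. Then h(Help) = 1 and h(Checkout) = 0. By first-step analysis:
h(Search) = 0.3·1 + 0.2·h(Search) + 0.3·h(Product) + 0.2·0
h(Product) = 0.2·1 + 0.4·h(Search) + 0.3·h(Product) + 0.1·0
Solving: h(Search) = 0.6136, h(Product) = 0.6364.
Starting from Search, the probability is 0.6136.

0.6136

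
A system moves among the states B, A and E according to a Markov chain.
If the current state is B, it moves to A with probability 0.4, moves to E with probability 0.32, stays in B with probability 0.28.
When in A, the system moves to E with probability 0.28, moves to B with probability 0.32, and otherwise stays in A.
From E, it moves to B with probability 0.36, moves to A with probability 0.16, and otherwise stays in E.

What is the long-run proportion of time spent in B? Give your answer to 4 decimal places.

0.3218

Let the stationary distribution be π with π = πP and π_1 + π_2 + π_3 = 1.
π_1 = 0.28·π_1 + 0.32·π_2 + 0.36·π_3
π_2 = 0.4·π_1 + 0.4·π_2 + 0.16·π_3
Solving with the normalization constraint gives π = (0.3218, 0.3121, 0.3661).
So the stationary probability of B is 0.3218.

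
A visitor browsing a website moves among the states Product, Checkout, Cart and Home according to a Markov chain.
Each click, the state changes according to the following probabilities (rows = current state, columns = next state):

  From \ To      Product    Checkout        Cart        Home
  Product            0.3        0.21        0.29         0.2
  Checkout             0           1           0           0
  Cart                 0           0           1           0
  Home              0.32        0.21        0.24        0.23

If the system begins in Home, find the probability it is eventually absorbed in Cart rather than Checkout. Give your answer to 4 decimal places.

0.5491

Let h(s) be the probability of absorption at Cart starting from transient state s. Then h(Cart) = 1 and h(Checkout) = 0. By first-step analysis:
h(Product) = 0.3·h(Product) + 0.21·0 + 0.29·1 + 0.2·h(Home)
h(Home) = 0.32·h(Product) + 0.21·0 + 0.24·1 + 0.23·h(Home)
Solving: h(Product) = 0.5712, h(Home) = 0.5491.
Starting from Home, the probability is 0.5491.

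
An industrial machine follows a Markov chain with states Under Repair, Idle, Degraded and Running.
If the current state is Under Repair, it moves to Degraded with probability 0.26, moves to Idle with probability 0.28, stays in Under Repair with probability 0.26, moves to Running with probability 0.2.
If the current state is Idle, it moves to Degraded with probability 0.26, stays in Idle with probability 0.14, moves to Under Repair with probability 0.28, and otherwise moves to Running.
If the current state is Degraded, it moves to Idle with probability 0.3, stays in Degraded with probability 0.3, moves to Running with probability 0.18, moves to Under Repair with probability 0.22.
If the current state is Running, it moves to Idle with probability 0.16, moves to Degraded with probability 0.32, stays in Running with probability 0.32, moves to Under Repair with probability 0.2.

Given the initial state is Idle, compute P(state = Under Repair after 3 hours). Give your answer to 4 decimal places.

0.2380

Propagate the distribution vector 3 hours from Idle.
After 0 hours: (0.0000, 1.0000, 0.0000, 0.0000)
After 1 hour: (0.2800, 0.1400, 0.2600, 0.3200)
After 2 hours: (0.2332, 0.2272, 0.2896, 0.2500)
After 3 hours: (0.2380, 0.2240, 0.2866, 0.2515)
P(in Under Repair after 3 hours) = 0.2380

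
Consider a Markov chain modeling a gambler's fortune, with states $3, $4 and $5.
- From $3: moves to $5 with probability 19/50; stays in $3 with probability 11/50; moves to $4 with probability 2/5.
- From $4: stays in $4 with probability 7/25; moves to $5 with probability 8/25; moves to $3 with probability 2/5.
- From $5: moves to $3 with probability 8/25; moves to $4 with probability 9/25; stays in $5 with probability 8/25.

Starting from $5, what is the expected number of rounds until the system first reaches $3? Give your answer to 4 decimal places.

Let t(s) be the expected number of rounds to first reach $3 from state s, with t($3) = 0. Conditioning on the first round:
t($4) = 1 + 0.28·t($4) + 0.32·t($5)
t($5) = 1 + 0.36·t($4) + 0.32·t($5)
Solving: t($4) = 2.6709, t($5) = 2.8846.
Expected rounds from $5 to $3: 2.8846.

2.8846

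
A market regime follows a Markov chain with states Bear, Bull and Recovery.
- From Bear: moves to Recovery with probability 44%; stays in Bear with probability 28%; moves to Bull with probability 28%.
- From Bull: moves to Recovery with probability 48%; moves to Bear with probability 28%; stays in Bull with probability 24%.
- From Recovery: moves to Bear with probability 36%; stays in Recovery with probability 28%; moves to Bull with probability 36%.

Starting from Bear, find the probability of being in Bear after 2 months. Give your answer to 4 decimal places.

0.3152

Sum over the intermediate state after 1 month:
P = P(Bear→Bear)·P(Bear→Bear) + P(Bear→Bull)·P(Bull→Bear) + P(Bear→Recovery)·P(Recovery→Bear)
  = 0.28×0.28 + 0.28×0.28 + 0.44×0.36
  = 0.0784 + 0.0784 + 0.1584 = 0.3152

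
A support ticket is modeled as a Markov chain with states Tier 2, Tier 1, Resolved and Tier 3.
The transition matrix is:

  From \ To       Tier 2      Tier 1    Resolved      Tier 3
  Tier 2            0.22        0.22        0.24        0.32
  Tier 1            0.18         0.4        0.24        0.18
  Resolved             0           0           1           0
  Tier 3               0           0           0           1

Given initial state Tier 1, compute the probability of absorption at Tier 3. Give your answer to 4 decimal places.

0.4622

Let h(s) be the probability of absorption at Tier 3 starting from transient state s. Then h(Tier 3) = 1 and h(Resolved) = 0. By first-step analysis:
h(Tier 2) = 0.22·h(Tier 2) + 0.22·h(Tier 1) + 0.24·0 + 0.32·1
h(Tier 1) = 0.18·h(Tier 2) + 0.4·h(Tier 1) + 0.24·0 + 0.18·1
Solving: h(Tier 2) = 0.5406, h(Tier 1) = 0.4622.
Starting from Tier 1, the probability is 0.4622.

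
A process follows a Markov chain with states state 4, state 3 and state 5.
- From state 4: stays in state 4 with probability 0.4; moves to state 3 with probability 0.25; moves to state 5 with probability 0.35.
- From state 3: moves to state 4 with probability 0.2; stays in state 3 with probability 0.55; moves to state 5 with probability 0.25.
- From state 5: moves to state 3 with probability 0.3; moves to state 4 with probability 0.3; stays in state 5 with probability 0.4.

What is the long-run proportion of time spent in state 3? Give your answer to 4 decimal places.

0.3806

Let the stationary distribution be π with π = πP and π_1 + π_2 + π_3 = 1.
π_1 = 0.4·π_1 + 0.2·π_2 + 0.3·π_3
π_2 = 0.25·π_1 + 0.55·π_2 + 0.3·π_3
Solving with the normalization constraint gives π = (0.2910, 0.3806, 0.3284).
So the stationary probability of state 3 is 0.3806.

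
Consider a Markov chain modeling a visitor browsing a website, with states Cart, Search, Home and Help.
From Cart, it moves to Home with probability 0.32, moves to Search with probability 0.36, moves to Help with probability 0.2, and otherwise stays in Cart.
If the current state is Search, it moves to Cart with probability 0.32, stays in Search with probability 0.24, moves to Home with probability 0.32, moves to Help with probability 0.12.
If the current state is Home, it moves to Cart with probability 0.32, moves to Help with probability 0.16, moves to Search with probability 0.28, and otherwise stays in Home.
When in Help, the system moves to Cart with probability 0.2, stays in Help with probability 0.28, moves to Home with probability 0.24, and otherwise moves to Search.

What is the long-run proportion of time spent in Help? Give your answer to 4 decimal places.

Let the stationary distribution be π with π = πP and π_1 + π_2 + π_3 + π_4 = 1.
π_1 = 0.12·π_1 + 0.32·π_2 + 0.32·π_3 + 0.2·π_4
π_2 = 0.36·π_1 + 0.24·π_2 + 0.28·π_3 + 0.28·π_4
π_3 = 0.32·π_1 + 0.32·π_2 + 0.24·π_3 + 0.24·π_4
Solving with the normalization constraint gives π = (0.2487, 0.2884, 0.2830, 0.1800).
So the stationary probability of Help is 0.1800.

0.1800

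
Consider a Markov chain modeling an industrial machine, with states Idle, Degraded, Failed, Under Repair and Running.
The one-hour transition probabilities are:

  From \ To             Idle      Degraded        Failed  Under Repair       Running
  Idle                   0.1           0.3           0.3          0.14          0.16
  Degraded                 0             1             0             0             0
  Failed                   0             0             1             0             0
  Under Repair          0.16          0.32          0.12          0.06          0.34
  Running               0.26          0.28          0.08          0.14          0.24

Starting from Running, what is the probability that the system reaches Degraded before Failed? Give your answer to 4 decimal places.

0.6867

Let h(s) be the probability of absorption at Degraded starting from transient state s. Then h(Degraded) = 1 and h(Failed) = 0. By first-step analysis:
h(Idle) = 0.1·h(Idle) + 0.3·1 + 0.3·0 + 0.14·h(Under Repair) + 0.16·h(Running)
h(Under Repair) = 0.16·h(Idle) + 0.32·1 + 0.12·0 + 0.06·h(Under Repair) + 0.34·h(Running)
h(Running) = 0.26·h(Idle) + 0.28·1 + 0.08·0 + 0.14·h(Under Repair) + 0.24·h(Running)
Solving: h(Idle) = 0.5619, h(Under Repair) = 0.6845, h(Running) = 0.6867.
Starting from Running, the probability is 0.6867.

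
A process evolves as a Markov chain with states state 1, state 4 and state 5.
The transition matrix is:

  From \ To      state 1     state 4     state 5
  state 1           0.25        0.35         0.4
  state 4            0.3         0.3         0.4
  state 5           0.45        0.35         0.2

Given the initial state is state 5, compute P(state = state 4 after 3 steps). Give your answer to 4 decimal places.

0.3334

Propagate the distribution vector 3 steps from state 5.
After 0 steps: (0.0000, 0.0000, 1.0000)
After 1 step: (0.4500, 0.3500, 0.2000)
After 2 steps: (0.3075, 0.3325, 0.3600)
After 3 steps: (0.3386, 0.3334, 0.3280)
P(in state 4 after 3 steps) = 0.3334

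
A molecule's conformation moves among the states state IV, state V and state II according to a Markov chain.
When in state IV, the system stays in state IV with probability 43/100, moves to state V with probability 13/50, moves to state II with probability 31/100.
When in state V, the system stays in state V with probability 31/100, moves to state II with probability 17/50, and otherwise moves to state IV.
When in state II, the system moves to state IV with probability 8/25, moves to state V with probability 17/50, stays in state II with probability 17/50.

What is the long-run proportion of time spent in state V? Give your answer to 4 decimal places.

Let the stationary distribution be π with π = πP and π_1 + π_2 + π_3 = 1.
π_1 = 0.43·π_1 + 0.35·π_2 + 0.32·π_3
π_2 = 0.26·π_1 + 0.31·π_2 + 0.34·π_3
Solving with the normalization constraint gives π = (0.3697, 0.3014, 0.3289).
So the stationary probability of state V is 0.3014.

0.3014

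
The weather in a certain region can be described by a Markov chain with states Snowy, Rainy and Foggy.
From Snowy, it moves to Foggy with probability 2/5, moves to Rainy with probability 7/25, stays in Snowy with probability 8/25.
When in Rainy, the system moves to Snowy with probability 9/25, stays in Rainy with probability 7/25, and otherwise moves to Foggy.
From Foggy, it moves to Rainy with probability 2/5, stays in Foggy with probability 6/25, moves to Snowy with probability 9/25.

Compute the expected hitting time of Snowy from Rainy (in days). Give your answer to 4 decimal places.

2.7778

Let t(s) be the expected number of days to first reach Snowy from state s, with t(Snowy) = 0. Conditioning on the first day:
t(Rainy) = 1 + 0.28·t(Rainy) + 0.36·t(Foggy)
t(Foggy) = 1 + 0.4·t(Rainy) + 0.24·t(Foggy)
Solving: t(Rainy) = 2.7778, t(Foggy) = 2.7778.
Expected days from Rainy to Snowy: 2.7778.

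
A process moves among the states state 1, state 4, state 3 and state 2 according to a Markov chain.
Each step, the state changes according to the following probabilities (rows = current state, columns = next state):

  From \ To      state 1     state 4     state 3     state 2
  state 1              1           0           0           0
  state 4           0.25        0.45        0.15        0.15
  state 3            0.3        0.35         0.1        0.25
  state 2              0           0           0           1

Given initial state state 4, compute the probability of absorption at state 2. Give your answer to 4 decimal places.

0.3898

Let h(s) be the probability of absorption at state 2 starting from transient state s. Then h(state 2) = 1 and h(state 1) = 0. By first-step analysis:
h(state 4) = 0.25·0 + 0.45·h(state 4) + 0.15·h(state 3) + 0.15·1
h(state 3) = 0.3·0 + 0.35·h(state 4) + 0.1·h(state 3) + 0.25·1
Solving: h(state 4) = 0.3898, h(state 3) = 0.4294.
Starting from state 4, the probability is 0.3898.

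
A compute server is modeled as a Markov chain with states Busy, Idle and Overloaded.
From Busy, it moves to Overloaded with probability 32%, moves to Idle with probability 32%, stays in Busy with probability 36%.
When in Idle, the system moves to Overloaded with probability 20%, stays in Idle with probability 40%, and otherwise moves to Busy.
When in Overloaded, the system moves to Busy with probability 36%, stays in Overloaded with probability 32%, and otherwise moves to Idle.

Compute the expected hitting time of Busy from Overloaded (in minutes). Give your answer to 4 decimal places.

Let t(s) be the expected number of minutes to first reach Busy from state s, with t(Busy) = 0. Conditioning on the first minute:
t(Idle) = 1 + 0.4·t(Idle) + 0.2·t(Overloaded)
t(Overloaded) = 1 + 0.32·t(Idle) + 0.32·t(Overloaded)
Solving: t(Idle) = 2.5581, t(Overloaded) = 2.6744.
Expected minutes from Overloaded to Busy: 2.6744.

2.6744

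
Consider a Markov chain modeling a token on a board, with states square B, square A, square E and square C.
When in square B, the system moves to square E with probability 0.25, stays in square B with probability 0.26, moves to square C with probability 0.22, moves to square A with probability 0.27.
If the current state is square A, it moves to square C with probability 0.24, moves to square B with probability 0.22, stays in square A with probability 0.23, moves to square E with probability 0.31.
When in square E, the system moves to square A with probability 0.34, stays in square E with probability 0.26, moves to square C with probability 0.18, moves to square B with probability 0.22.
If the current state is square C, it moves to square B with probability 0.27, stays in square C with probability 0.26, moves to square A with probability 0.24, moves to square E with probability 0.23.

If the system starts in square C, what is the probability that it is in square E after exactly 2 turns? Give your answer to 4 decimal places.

Propagate the distribution vector 2 turns from square C.
After 0 turns: (0.0000, 0.0000, 0.0000, 1.0000)
After 1 turn: (0.2700, 0.2400, 0.2300, 0.2600)
After 2 turns: (0.2438, 0.2687, 0.2615, 0.2260)
P(in square E after 2 turns) = 0.2615

0.2615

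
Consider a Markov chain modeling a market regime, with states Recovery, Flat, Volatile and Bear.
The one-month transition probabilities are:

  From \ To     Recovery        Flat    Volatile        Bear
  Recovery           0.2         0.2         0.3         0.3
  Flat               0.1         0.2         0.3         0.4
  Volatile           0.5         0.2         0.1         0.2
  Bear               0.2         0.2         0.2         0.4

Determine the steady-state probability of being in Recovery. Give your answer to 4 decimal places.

0.2467

Let the stationary distribution be π with π = πP and π_1 + π_2 + π_3 + π_4 = 1.
π_1 = 0.2·π_1 + 0.1·π_2 + 0.5·π_3 + 0.2·π_4
π_2 = 0.2·π_1 + 0.2·π_2 + 0.2·π_3 + 0.2·π_4
π_3 = 0.3·π_1 + 0.3·π_2 + 0.1·π_3 + 0.2·π_4
Solving with the normalization constraint gives π = (0.2467, 0.2000, 0.2224, 0.3308).
So the stationary probability of Recovery is 0.2467.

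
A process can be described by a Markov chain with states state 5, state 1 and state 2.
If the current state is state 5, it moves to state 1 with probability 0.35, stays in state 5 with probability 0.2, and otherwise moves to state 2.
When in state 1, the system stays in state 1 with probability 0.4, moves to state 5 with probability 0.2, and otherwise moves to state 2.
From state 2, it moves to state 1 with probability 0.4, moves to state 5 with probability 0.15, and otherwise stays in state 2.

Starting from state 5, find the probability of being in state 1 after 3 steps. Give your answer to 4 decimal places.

0.3911

Propagate the distribution vector 3 steps from state 5.
After 0 steps: (1.0000, 0.0000, 0.0000)
After 1 step: (0.2000, 0.3500, 0.4500)
After 2 steps: (0.1775, 0.3900, 0.4325)
After 3 steps: (0.1784, 0.3911, 0.4305)
P(in state 1 after 3 steps) = 0.3911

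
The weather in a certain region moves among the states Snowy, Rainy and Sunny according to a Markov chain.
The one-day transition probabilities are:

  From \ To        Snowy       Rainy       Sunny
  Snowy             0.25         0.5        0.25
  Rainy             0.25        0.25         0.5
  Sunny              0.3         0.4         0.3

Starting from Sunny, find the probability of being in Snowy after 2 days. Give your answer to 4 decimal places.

0.2650

Sum over the intermediate state after 1 day:
P = P(Sunny→Snowy)·P(Snowy→Snowy) + P(Sunny→Rainy)·P(Rainy→Snowy) + P(Sunny→Sunny)·P(Sunny→Snowy)
  = 0.3×0.25 + 0.4×0.25 + 0.3×0.3
  = 0.0750 + 0.1000 + 0.0900 = 0.2650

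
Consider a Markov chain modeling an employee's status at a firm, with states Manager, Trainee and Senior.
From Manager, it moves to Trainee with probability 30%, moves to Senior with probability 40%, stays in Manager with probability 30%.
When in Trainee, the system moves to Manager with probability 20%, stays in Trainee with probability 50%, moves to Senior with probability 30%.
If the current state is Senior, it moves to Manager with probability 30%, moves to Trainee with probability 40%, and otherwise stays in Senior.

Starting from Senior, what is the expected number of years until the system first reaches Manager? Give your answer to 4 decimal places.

Let t(s) be the expected number of years to first reach Manager from state s, with t(Manager) = 0. Conditioning on the first year:
t(Trainee) = 1 + 0.5·t(Trainee) + 0.3·t(Senior)
t(Senior) = 1 + 0.4·t(Trainee) + 0.3·t(Senior)
Solving: t(Trainee) = 4.3478, t(Senior) = 3.9130.
Expected years from Senior to Manager: 3.9130.

3.9130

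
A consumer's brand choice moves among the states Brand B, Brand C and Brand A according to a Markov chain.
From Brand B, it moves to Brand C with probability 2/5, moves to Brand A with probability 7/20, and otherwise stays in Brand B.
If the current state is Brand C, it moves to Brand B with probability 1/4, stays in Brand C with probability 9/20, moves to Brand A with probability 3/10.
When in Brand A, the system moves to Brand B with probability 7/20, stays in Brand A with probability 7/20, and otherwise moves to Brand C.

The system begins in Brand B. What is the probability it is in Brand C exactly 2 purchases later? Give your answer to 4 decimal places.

Sum over the intermediate state after 1 purchase:
P = P(Brand B→Brand B)·P(Brand B→Brand C) + P(Brand B→Brand C)·P(Brand C→Brand C) + P(Brand B→Brand A)·P(Brand A→Brand C)
  = 0.25×0.4 + 0.4×0.45 + 0.35×0.3
  = 0.1000 + 0.1800 + 0.1050 = 0.3850

0.3850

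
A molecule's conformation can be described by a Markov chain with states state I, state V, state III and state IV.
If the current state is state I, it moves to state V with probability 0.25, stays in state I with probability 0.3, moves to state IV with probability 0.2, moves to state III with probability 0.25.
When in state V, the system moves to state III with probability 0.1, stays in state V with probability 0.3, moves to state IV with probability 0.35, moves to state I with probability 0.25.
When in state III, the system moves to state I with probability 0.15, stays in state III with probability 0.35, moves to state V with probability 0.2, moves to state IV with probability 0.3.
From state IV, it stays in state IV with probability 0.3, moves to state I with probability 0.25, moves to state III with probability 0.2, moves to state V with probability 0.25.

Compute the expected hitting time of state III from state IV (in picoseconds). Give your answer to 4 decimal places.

Let t(s) be the expected number of picoseconds to first reach state III from state s, with t(state III) = 0. Conditioning on the first picosecond:
t(state I) = 1 + 0.3·t(state I) + 0.25·t(state V) + 0.2·t(state IV)
t(state V) = 1 + 0.25·t(state I) + 0.3·t(state V) + 0.35·t(state IV)
t(state IV) = 1 + 0.25·t(state I) + 0.25·t(state V) + 0.3·t(state IV)
Solving: t(state I) = 5.0704, t(state V) = 5.9155, t(state IV) = 5.3521.
Expected picoseconds from state IV to state III: 5.3521.

5.3521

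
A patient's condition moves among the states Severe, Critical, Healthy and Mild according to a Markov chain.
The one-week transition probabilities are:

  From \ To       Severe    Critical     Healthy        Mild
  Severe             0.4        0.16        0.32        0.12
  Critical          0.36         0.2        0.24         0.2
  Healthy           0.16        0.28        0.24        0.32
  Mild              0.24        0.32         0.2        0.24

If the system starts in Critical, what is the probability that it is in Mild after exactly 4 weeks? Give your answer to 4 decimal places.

Propagate the distribution vector 4 weeks from Critical.
After 0 weeks: (0.0000, 1.0000, 0.0000, 0.0000)
After 1 week: (0.3600, 0.2000, 0.2400, 0.2000)
After 2 weeks: (0.3024, 0.2288, 0.2608, 0.2080)
After 3 weeks: (0.2950, 0.2337, 0.2559, 0.2154)
After 4 weeks: (0.2948, 0.2345, 0.2550, 0.2157)
P(in Mild after 4 weeks) = 0.2157

0.2157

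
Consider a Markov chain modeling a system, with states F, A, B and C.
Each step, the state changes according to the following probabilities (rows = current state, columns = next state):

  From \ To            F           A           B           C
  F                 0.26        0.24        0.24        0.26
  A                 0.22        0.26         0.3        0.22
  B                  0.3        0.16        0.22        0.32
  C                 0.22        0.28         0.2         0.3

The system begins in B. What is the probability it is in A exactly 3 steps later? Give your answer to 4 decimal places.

Propagate the distribution vector 3 steps from B.
After 0 steps: (0.0000, 0.0000, 1.0000, 0.0000)
After 1 step: (0.3000, 0.1600, 0.2200, 0.3200)
After 2 steps: (0.2496, 0.2384, 0.2324, 0.2796)
After 3 steps: (0.2486, 0.2374, 0.2385, 0.2756)
P(in A after 3 steps) = 0.2374

0.2374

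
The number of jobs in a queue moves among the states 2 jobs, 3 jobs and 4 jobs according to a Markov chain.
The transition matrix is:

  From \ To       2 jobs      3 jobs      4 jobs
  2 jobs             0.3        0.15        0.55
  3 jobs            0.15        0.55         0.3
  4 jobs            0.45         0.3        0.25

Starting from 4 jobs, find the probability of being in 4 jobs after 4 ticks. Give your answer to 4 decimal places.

Propagate the distribution vector 4 ticks from 4 jobs.
After 0 ticks: (0.0000, 0.0000, 1.0000)
After 1 tick: (0.4500, 0.3000, 0.2500)
After 2 ticks: (0.2925, 0.3075, 0.4000)
After 3 ticks: (0.3139, 0.3330, 0.3531)
After 4 ticks: (0.3030, 0.3362, 0.3608)
P(in 4 jobs after 4 ticks) = 0.3608

0.3608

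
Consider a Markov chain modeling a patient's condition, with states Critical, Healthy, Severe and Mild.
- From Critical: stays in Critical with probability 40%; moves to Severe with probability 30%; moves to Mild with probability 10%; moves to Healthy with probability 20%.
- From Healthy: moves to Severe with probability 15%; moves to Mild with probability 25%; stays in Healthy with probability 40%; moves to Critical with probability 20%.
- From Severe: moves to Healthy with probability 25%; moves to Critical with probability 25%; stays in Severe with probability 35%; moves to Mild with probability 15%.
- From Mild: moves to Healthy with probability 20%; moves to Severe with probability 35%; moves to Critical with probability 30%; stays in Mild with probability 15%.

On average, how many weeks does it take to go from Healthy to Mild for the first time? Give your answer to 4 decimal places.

5.3602

Let t(s) be the expected number of weeks to first reach Mild from state s, with t(Mild) = 0. Conditioning on the first week:
t(Critical) = 1 + 0.4·t(Critical) + 0.2·t(Healthy) + 0.3·t(Severe)
t(Healthy) = 1 + 0.2·t(Critical) + 0.4·t(Healthy) + 0.15·t(Severe)
t(Severe) = 1 + 0.25·t(Critical) + 0.25·t(Healthy) + 0.35·t(Severe)
Solving: t(Critical) = 6.5042, t(Healthy) = 5.3602, t(Severe) = 6.1017.
Expected weeks from Healthy to Mild: 5.3602.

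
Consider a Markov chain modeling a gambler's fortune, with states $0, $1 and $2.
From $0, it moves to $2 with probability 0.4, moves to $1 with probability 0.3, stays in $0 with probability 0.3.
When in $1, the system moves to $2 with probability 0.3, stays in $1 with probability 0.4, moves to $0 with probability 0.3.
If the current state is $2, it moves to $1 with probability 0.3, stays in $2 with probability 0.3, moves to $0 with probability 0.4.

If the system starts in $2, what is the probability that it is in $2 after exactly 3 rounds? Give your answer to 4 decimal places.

Propagate the distribution vector 3 rounds from $2.
After 0 rounds: (0.0000, 0.0000, 1.0000)
After 1 round: (0.4000, 0.3000, 0.3000)
After 2 rounds: (0.3300, 0.3300, 0.3400)
After 3 rounds: (0.3340, 0.3330, 0.3330)
P(in $2 after 3 rounds) = 0.3330

0.3330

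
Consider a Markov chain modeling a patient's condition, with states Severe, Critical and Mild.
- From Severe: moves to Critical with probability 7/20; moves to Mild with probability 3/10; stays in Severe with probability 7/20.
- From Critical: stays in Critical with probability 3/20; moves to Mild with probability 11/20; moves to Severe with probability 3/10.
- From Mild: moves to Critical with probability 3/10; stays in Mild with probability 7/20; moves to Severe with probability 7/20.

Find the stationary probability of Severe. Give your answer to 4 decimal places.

Let the stationary distribution be π with π = πP and π_1 + π_2 + π_3 = 1.
π_1 = 0.35·π_1 + 0.3·π_2 + 0.35·π_3
π_2 = 0.35·π_1 + 0.15·π_2 + 0.3·π_3
Solving with the normalization constraint gives π = (0.3362, 0.2755, 0.3883).
So the stationary probability of Severe is 0.3362.

0.3362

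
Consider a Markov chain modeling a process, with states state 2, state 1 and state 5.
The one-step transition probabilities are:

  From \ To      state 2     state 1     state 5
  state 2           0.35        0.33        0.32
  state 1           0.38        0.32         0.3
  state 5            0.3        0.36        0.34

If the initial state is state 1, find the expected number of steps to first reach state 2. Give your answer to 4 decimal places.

2.8169

Let t(s) be the expected number of steps to first reach state 2 from state s, with t(state 2) = 0. Conditioning on the first step:
t(state 1) = 1 + 0.32·t(state 1) + 0.3·t(state 5)
t(state 5) = 1 + 0.36·t(state 1) + 0.34·t(state 5)
Solving: t(state 1) = 2.8169, t(state 5) = 3.0516.
Expected steps from state 1 to state 2: 2.8169.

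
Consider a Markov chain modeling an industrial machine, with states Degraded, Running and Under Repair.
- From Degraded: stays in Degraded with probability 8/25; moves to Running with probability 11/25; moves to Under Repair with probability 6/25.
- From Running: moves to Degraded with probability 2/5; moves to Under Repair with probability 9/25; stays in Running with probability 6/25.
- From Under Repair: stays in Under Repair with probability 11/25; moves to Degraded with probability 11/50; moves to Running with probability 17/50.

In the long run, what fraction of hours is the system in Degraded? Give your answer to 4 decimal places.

0.3119

Let the stationary distribution be π with π = πP and π_1 + π_2 + π_3 = 1.
π_1 = 0.32·π_1 + 0.4·π_2 + 0.22·π_3
π_2 = 0.44·π_1 + 0.24·π_2 + 0.34·π_3
Solving with the normalization constraint gives π = (0.3119, 0.3374, 0.3506).
So the stationary probability of Degraded is 0.3119.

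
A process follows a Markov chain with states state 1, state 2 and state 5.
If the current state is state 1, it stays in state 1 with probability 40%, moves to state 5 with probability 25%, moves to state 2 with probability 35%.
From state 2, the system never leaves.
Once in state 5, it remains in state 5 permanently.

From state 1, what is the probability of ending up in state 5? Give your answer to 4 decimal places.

0.4167

Let h(s) be the probability of absorption at state 5 starting from transient state s. Then h(state 5) = 1 and h(state 2) = 0. By first-step analysis:
h(state 1) = 0.4·h(state 1) + 0.35·0 + 0.25·1
Solving: h(state 1) = 0.4167.
Starting from state 1, the probability is 0.4167.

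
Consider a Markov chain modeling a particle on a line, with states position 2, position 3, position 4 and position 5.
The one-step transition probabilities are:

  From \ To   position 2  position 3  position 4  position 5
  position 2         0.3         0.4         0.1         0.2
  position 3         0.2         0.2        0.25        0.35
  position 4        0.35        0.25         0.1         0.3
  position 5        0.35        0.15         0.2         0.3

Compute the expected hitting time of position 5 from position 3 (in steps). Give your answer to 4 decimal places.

3.3021

Let t(s) be the expected number of steps to first reach position 5 from state s, with t(position 5) = 0. Conditioning on the first step:
t(position 2) = 1 + 0.3·t(position 2) + 0.4·t(position 3) + 0.1·t(position 4)
t(position 3) = 1 + 0.2·t(position 2) + 0.2·t(position 3) + 0.25·t(position 4)
t(position 4) = 1 + 0.35·t(position 2) + 0.25·t(position 3) + 0.1·t(position 4)
Solving: t(position 2) = 3.8173, t(position 3) = 3.3021, t(position 4) = 3.5129.
Expected steps from position 3 to position 5: 3.3021.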